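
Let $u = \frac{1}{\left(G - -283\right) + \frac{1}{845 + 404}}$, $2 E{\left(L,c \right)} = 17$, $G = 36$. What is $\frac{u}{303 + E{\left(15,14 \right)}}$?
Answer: $\frac{1249}{124111568} \approx 1.0064 \cdot 10^{-5}$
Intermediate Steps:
$E{\left(L,c \right)} = \frac{17}{2}$ ($E{\left(L,c \right)} = \frac{1}{2} \cdot 17 = \frac{17}{2}$)
$u = \frac{1249}{398432}$ ($u = \frac{1}{\left(36 - -283\right) + \frac{1}{845 + 404}} = \frac{1}{\left(36 + 283\right) + \frac{1}{1249}} = \frac{1}{319 + \frac{1}{1249}} = \frac{1}{\frac{398432}{1249}} = \frac{1249}{398432} \approx 0.0031348$)
$\frac{u}{303 + E{\left(15,14 \right)}} = \frac{1249}{398432 \left(303 + \frac{17}{2}\right)} = \frac{1249}{398432 \cdot \frac{623}{2}} = \frac{1249}{398432} \cdot \frac{2}{623} = \frac{1249}{124111568}$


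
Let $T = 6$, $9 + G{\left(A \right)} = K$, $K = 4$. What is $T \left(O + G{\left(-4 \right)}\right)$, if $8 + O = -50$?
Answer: $-378$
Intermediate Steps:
$O = -58$ ($O = -8 - 50 = -58$)
$G{\left(A \right)} = -5$ ($G{\left(A \right)} = -9 + 4 = -5$)
$T \left(O + G{\left(-4 \right)}\right) = 6 \left(-58 - 5\right) = 6 \left(-63\right) = -378$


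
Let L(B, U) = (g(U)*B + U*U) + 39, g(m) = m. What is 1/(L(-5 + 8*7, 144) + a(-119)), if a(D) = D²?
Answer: 1/42280 ≈ 2.3652e-5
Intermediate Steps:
L(B, U) = 39 + U² + B*U (L(B, U) = (U*B + U*U) + 39 = (B*U + U²) + 39 = (U² + B*U) + 39 = 39 + U² + B*U)
1/(L(-5 + 8*7, 144) + a(-119)) = 1/((39 + 144² + (-5 + 8*7)*144) + (-119)²) = 1/((39 + 20736 + (-5 + 56)*144) + 14161) = 1/((39 + 20736 + 51*144) + 14161) = 1/((39 + 20736 + 7344) + 14161) = 1/(28119 + 14161) = 1/42280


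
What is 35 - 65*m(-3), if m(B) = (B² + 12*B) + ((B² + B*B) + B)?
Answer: 815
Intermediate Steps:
m(B) = 3*B² + 13*B (m(B) = (B² + 12*B) + ((B² + B²) + B) = (B² + 12*B) + (2*B² + B) = (B² + 12*B) + (B + 2*B²) = 3*B² + 13*B)
35 - 65*m(-3) = 35 - (-195)*(13 + 3*(-3)) = 35 - (-195)*(13 - 9) = 35 - (-195)*4 = 35 - 65*(-12) = 35 + 780 = 815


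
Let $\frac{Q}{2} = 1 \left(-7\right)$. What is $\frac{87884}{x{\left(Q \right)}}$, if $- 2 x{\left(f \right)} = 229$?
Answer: $- \frac{175768}{229} \approx -767.55$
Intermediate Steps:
$Q = -14$ ($Q = 2 \cdot 1 \left(-7\right) = 2 \left(-7\right) = -14$)
$x{\left(f \right)} = - \frac{229}{2}$ ($x{\left(f \right)} = \left(- \frac{1}{2}\right) 229 = - \frac{229}{2}$)
$\frac{87884}{x{\left(Q \right)}} = \frac{87884}{- \frac{229}{2}} = 87884 \left(- \frac{2}{229}\right) = - \frac{175768}{229}$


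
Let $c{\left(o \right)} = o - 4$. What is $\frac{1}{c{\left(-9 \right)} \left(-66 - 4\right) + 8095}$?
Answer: $\frac{1}{9005} \approx 0.00011105$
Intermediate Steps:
$c{\left(o \right)} = -4 + o$
$\frac{1}{c{\left(-9 \right)} \left(-66 - 4\right) + 8095} = \frac{1}{\left(-4 - 9\right) \left(-66 - 4\right) + 8095} = \frac{1}{\left(-13\right) \left(-70\right) + 8095} = \frac{1}{910 + 8095} = \frac{1}{9005}$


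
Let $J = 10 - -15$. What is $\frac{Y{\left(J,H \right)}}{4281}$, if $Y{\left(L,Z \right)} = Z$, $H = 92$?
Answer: $\frac{92}{4281} \approx 0.02149$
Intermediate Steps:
$J = 25$ ($J = 10 + 15 = 25$)
$\frac{Y{\left(J,H \right)}}{4281} = \frac{92}{4281}$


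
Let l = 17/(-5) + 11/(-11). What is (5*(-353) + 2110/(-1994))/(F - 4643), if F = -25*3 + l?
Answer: 2200950/5885291 ≈ 0.37397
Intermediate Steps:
l = -22/5 (l = 17*(-⅕) + 11*(-1/11) = -17/5 - 1 = -22/5 ≈ -4.4000)
F = -397/5 (F = -25*3 - 22/5 = -75 - 22/5 = -397/5 ≈ -79.400)
(5*(-353) + 2110/(-1994))/(F - 4643) = (5*(-353) + 2110/(-1994))/(-397/5 - 4643) = (-1765 + 2110*(-1/1994))/(-23612/5) = (-1765 - 1055/997)*(-5/23612) = -1760760/997*(-5/23612) = 2200950/5885291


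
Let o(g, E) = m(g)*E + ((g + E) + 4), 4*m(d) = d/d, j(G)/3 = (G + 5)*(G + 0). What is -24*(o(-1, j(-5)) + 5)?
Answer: -192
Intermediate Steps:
j(G) = 3*G*(5 + G) (j(G) = 3*((G + 5)*(G + 0)) = 3*((5 + G)*G) = 3*(G*(5 + G)) = 3*G*(5 + G))
m(d) = 1/4 (m(d) = (d/d)/4 = (1/4)*1 = 1/4)
o(g, E) = 4 + g + 5*E/4 (o(g, E) = E/4 + ((g + E) + 4) = E/4 + ((E + g) + 4) = E/4 + (4 + E + g) = 4 + g + 5*E/4)
-24*(o(-1, j(-5)) + 5) = -24*((4 - 1 + 5*(3*(-5)*(5 - 5))/4) + 5) = -24*((4 - 1 + 5*(3*(-5)*0)/4) + 5) = -24*((4 - 1 + (5/4)*0) + 5) = -24*((4 - 1 + 0) + 5) = -24*(3 + 5) = -24*8 = -192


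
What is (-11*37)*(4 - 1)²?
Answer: -3663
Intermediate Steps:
(-11*37)*(4 - 1)² = -407*3² = -407*9 = -3663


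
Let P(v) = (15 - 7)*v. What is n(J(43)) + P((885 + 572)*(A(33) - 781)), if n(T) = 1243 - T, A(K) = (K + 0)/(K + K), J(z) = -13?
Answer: -9096252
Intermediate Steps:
A(K) = 1/2 (A(K) = K/((2*K)) = K*(1/(2*K)) = 1/2)
P(v) = 8*v
n(J(43)) + P((885 + 572)*(A(33) - 781)) = (1243 - 1*(-13)) + 8*((885 + 572)*(1/2 - 781)) = (1243 + 13) + 8*(1457*(-1561/2)) = 1256 + 8*(-2274377/2) = 1256 - 9097508 = -9096252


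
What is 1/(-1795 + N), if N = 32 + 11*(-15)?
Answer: -1/1928 ≈ -0.00051867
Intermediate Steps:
N = -133 (N = 32 - 165 = -133)
1/(-1795 + N) = 1/(-1795 - 133) = 1/(-1928) = -1/1928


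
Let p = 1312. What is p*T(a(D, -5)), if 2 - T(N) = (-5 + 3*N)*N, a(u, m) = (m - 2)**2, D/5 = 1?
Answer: -9126272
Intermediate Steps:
D = 5 (D = 5*1 = 5)
a(u, m) = (-2 + m)**2
T(N) = 2 - N*(-5 + 3*N) (T(N) = 2 - (-5 + 3*N)*N = 2 - N*(-5 + 3*N))
p*T(a(D, -5)) = 1312*(2 - 3*(-2 - 5)**4 + 5*(-2 - 5)**2) = 1312*(2 - 3*((-7)**2)**2 + 5*(-7)**2) = 1312*(2 - 3*49**2 + 5*49) = 1312*(2 - 3*2401 + 245) = 1312*(2 - 7203 + 245) = 1312*(-6956) = -9126272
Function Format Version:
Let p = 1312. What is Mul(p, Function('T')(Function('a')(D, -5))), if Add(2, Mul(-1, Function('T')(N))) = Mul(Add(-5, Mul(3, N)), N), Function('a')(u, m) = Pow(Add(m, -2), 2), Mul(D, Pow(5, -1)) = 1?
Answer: -9126272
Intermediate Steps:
D = 5 (D = Mul(5, 1) = 5)
Function('a')(u, m) = Pow(Add(-2, m), 2)
Function('T')(N) = Add(2, Mul(-1, N, Add(-5, Mul(3, N)))) (Function('T')(N) = Add(2, Mul(-1, Mul(Add(-5, Mul(3, N)), N))) = Add(2, Mul(-1, Mul(N, Add(-5, Mul(3, N))))) = Add(2, Mul(-1, N, Add(-5, Mul(3, N)))))
Mul(p, Function('T')(Function('a')(D, -5))) = Mul(1312, Add(2, Mul(-3, Pow(Pow(Add(-2, -5), 2), 2)), Mul(5, Pow(Add(-2, -5), 2)))) = Mul(1312, Add(2, Mul(-3, Pow(Pow(-7, 2), 2)), Mul(5, Pow(-7, 2)))) = Mul(1312, Add(2, Mul(-3, Pow(49, 2)), Mul(5, 49))) = Mul(1312, Add(2, Mul(-3, 2401), 245)) = Mul(1312, Add(2, -7203, 245)) = Mul(1312, -6956) = -9126272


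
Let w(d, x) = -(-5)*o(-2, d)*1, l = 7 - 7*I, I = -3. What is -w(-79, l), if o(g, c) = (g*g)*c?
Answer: 1580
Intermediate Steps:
o(g, c) = c*g² (o(g, c) = g²*c = c*g²)
l = 28 (l = 7 - 7*(-3) = 7 + 21 = 28)
w(d, x) = 20*d (w(d, x) = -(-5)*d*(-2)²*1 = -(-5)*d*4*1 = -(-5)*4*d*1 = -(-20)*d*1 = (20*d)*1 = 20*d)
-w(-79, l) = -20*(-79) = -1*(-1580) = 1580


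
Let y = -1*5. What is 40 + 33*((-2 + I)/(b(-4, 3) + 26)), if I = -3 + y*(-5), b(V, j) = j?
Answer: 1820/29 ≈ 62.759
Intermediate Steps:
y = -5
I = 22 (I = -3 - 5*(-5) = -3 + 25 = 22)
40 + 33*((-2 + I)/(b(-4, 3) + 26)) = 40 + 33*((-2 + 22)/(3 + 26)) = 40 + 33*(20/29) = 40 + 660/29 = 1820/29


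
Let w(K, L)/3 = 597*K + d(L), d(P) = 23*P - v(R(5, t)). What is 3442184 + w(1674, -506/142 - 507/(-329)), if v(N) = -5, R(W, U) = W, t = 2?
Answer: 150436478987/23359 ≈ 6.4402e+6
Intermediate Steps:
d(P) = 5 + 23*P (d(P) = 23*P - 1*(-5) = 23*P + 5 = 5 + 23*P)
w(K, L) = 15 + 69*L + 1791*K (w(K, L) = 3*(597*K + (5 + 23*L)) = 3*(5 + 23*L + 597*K) = 15 + 69*L + 1791*K)
3442184 + w(1674, -506/142 - 507/(-329)) = 3442184 + (15 + 69*(-506/142 - 507/(-329)) + 1791*1674) = 3442184 + (15 + 69*(-506*1/142 - 507*(-1/329)) + 2998134) = 3442184 + (15 + 69*(-253/71 + 507/329) + 2998134) = 3442184 + (15 + 69*(-47240/23359) + 2998134) = 3442184 + (15 - 3259560/23359 + 2998134) = 3442184 + 70030502931/23359 = 150436478987/23359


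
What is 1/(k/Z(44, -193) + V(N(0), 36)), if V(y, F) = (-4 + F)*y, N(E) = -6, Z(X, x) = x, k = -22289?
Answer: -193/14767 ≈ -0.013070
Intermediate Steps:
V(y, F) = y*(-4 + F)
1/(k/Z(44, -193) + V(N(0), 36)) = 1/(-22289/(-193) - 6*(-4 + 36)) = 1/(-22289*(-1/193) - 6*32) = 1/(22289/193 - 192) = 1/(-14767/193) = -193/14767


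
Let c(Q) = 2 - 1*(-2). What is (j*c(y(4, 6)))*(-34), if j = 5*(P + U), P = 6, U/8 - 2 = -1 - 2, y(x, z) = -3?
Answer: 1360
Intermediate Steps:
U = -8 (U = 16 + 8*(-1 - 2) = 16 + 8*(-3) = 16 - 24 = -8)
j = -10 (j = 5*(6 - 8) = 5*(-2) = -10)
c(Q) = 4 (c(Q) = 2 + 2 = 4)
(j*c(y(4, 6)))*(-34) = -10*4*(-34) = -40*(-34) = 1360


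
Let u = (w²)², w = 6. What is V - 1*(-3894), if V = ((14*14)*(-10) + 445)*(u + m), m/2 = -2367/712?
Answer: -694012371/356 ≈ -1.9495e+6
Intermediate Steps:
u = 1296 (u = (6²)² = 36² = 1296)
m = -2367/356 (m = 2*(-2367/712) = -2367/356 ≈ -6.6489)
V = -695398635/356 (V = ((14*14)*(-10) + 445)*(1296 - 2367/356) = (196*(-10) + 445)*(459009/356) = (-1960 + 445)*(459009/356) = -1515*459009/356 = -695398635/356 ≈ -1.9534e+6)
V - 1*(-3894) = -695398635/356 - 1*(-3894) = -695398635/356 + 3894 = -694012371/356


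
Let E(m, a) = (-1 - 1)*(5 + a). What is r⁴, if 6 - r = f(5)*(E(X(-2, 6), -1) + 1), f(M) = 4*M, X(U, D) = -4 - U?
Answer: 454371856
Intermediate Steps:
E(m, a) = -10 - 2*a (E(m, a) = -2*(5 + a) = -10 - 2*a)
r = 146 (r = 6 - 4*5*((-10 - 2*(-1)) + 1) = 6 - 20*((-10 + 2) + 1) = 6 - 20*(-8 + 1) = 6 - 20*(-7) = 6 - 1*(-140) = 6 + 140 = 146)
r⁴ = 146⁴ = 454371856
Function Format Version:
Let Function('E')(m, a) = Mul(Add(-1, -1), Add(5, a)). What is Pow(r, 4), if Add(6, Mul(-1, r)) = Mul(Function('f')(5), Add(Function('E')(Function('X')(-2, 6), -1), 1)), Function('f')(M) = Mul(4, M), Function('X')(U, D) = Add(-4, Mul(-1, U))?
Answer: 454371856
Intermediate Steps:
Function('E')(m, a) = Add(-10, Mul(-2, a)) (Function('E')(m, a) = Mul(-2, Add(5, a)) = Add(-10, Mul(-2, a)))
r = 146 (r = Add(6, Mul(-1, Mul(Mul(4, 5), Add(Add(-10, Mul(-2, -1)), 1)))) = Add(6, Mul(-1, Mul(20, Add(Add(-10, 2), 1)))) = Add(6, Mul(-1, Mul(20, Add(-8, 1)))) = Add(6, Mul(-1, Mul(20, -7))) = Add(6, Mul(-1, -140)) = Add(6, 140) = 146)
Pow(r, 4) = Pow(146, 4) = 454371856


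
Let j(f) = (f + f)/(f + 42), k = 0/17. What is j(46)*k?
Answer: 0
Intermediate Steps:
k = 0 (k = 0*(1/17) = 0)
j(f) = 2*f/(42 + f) (j(f) = (2*f)/(42 + f) = 2*f/(42 + f))
j(46)*k = (2*46/(42 + 46))*0 = (2*46/88)*0 = (2*46*(1/88))*0 = (23/22)*0 = 0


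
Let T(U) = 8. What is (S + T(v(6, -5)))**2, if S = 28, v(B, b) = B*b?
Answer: 1296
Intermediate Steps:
(S + T(v(6, -5)))**2 = (28 + 8)**2 = 36**2 = 1296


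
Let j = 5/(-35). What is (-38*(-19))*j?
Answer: -722/7 ≈ -103.14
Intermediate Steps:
j = -⅐ (j = 5*(-1/35) = -⅐ ≈ -0.14286)
(-38*(-19))*j = -38*(-19)*(-⅐) = 722*(-⅐) = -722/7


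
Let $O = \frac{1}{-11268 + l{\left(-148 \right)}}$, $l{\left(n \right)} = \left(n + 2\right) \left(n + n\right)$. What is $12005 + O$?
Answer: $\frac{383535741}{31948} \approx 12005.0$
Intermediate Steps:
$l{\left(n \right)} = 2 n \left(2 + n\right)$ ($l{\left(n \right)} = \left(2 + n\right) 2 n = 2 n \left(2 + n\right)$)
$O = \frac{1}{31948}$ ($O = \frac{1}{-11268 + 2 \left(-148\right) \left(2 - 148\right)} = \frac{1}{-11268 + 2 \left(-148\right) \left(-146\right)} = \frac{1}{-11268 + 43216} = \frac{1}{31948} \approx 3.1301 \cdot 10^{-5}$)
$12005 + O = 12005 + \frac{1}{31948} = \frac{383535741}{31948}$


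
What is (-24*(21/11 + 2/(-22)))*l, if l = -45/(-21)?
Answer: -7200/77 ≈ -93.506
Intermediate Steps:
l = 15/7 (l = -45*(-1/21) = 15/7 ≈ 2.1429)
(-24*(21/11 + 2/(-22)))*l = -24*(21/11 + 2/(-22))*(15/7) = -24*(21*(1/11) + 2*(-1/22))*(15/7) = -24*(21/11 - 1/11)*(15/7) = -24*20/11*(15/7) = -480/11*15/7 = -7200/77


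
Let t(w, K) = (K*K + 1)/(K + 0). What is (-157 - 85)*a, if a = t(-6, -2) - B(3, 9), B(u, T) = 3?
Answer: 1331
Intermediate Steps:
t(w, K) = (1 + K²)/K (t(w, K) = (K² + 1)/K = (1 + K²)/K)
a = -11/2 (a = (-2 + 1/(-2)) - 1*3 = (-2 - ½) - 3 = -5/2 - 3 = -11/2 ≈ -5.5000)
(-157 - 85)*a = (-157 - 85)*(-11/2) = -242*(-11/2) = 1331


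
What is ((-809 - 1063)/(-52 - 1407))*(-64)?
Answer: -119808/1459 ≈ -82.116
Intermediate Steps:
((-809 - 1063)/(-52 - 1407))*(-64) = -1872/(-1459)*(-64) = -1872*(-1/1459)*(-64) = (1872/1459)*(-64) = -119808/1459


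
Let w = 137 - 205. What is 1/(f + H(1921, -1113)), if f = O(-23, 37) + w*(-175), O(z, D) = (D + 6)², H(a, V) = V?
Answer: 1/12636 ≈ 7.9139e-5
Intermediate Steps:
O(z, D) = (6 + D)²
w = -68
f = 13749 (f = (6 + 37)² - 68*(-175) = 43² + 11900 = 1849 + 11900 = 13749)
1/(f + H(1921, -1113)) = 1/(13749 - 1113) = 1/12636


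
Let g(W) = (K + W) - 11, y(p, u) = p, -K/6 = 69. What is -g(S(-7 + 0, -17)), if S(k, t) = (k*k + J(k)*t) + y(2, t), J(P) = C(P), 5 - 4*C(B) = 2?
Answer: 1547/4 ≈ 386.75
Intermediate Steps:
K = -414 (K = -6*69 = -414)
C(B) = 3/4 (C(B) = 5/4 - 1/4*2 = 5/4 - 1/2 = 3/4)
J(P) = 3/4
S(k, t) = 2 + k**2 + 3*t/4 (S(k, t) = (k*k + 3*t/4) + 2 = (k**2 + 3*t/4) + 2 = 2 + k**2 + 3*t/4)
g(W) = -425 + W (g(W) = (-414 + W) - 11 = -425 + W)
-g(S(-7 + 0, -17)) = -(-425 + (2 + (-7 + 0)**2 + (3/4)*(-17))) = -(-425 + (2 + (-7)**2 - 51/4)) = -(-425 + (2 + 49 - 51/4)) = -(-425 + 153/4) = -1*(-1547/4) = 1547/4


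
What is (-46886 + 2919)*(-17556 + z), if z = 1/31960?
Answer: 24669433433953/31960 ≈ 7.7189e+8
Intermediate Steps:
z = 1/31960 ≈ 3.1289e-5
(-46886 + 2919)*(-17556 + z) = (-46886 + 2919)*(-17556 + 1/31960) = -43967*(-561089759/31960) = 24669433433953/31960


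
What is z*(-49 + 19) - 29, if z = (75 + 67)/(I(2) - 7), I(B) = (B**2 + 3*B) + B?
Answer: -881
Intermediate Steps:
I(B) = B**2 + 4*B
z = 142/5 (z = (75 + 67)/(2*(4 + 2) - 7) = 142/(2*6 - 7) = 142/(12 - 7) = 142/5 ≈ 28.400)
z*(-49 + 19) - 29 = 142*(-49 + 19)/5 - 29 = (142/5)*(-30) - 29 = -852 - 29 = -881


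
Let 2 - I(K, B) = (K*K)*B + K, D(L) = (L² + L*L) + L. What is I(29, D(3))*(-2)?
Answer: 35376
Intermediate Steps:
D(L) = L + 2*L² (D(L) = (L² + L²) + L = 2*L² + L = L + 2*L²)
I(K, B) = 2 - K - B*K² (I(K, B) = 2 - ((K*K)*B + K) = 2 - (K²*B + K) = 2 - (B*K² + K) = 2 - (K + B*K²) = 2 + (-K - B*K²) = 2 - K - B*K²)
I(29, D(3))*(-2) = (2 - 1*29 - 1*3*(1 + 2*3)*29²)*(-2) = (2 - 29 - 1*3*(1 + 6)*841)*(-2) = (2 - 29 - 1*3*7*841)*(-2) = (2 - 29 - 1*21*841)*(-2) = (2 - 29 - 17661)*(-2) = -17688*(-2) = 35376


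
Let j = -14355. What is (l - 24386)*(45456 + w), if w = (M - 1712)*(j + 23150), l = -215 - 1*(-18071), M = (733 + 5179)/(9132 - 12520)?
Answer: 83112603596740/847 ≈ 9.8126e+10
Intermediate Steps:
M = -1478/847 (M = 5912/(-3388) = 5912*(-1/3388) = -1478/847 ≈ -1.7450)
l = 17856 (l = -215 + 18071 = 17856)
w = -12766311890/847 (w = (-1478/847 - 1712)*(-14355 + 23150) = -1451542/847*8795 = -12766311890/847 ≈ -1.5072e+7)
(l - 24386)*(45456 + w) = (17856 - 24386)*(45456 - 12766311890/847) = -6530*(-12727810658/847) = 83112603596740/847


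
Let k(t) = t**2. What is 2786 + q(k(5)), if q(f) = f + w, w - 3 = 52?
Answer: 2866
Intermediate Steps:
w = 55 (w = 3 + 52 = 55)
q(f) = 55 + f (q(f) = f + 55 = 55 + f)
2786 + q(k(5)) = 2786 + (55 + 5**2) = 2786 + (55 + 25) = 2786 + 80 = 2866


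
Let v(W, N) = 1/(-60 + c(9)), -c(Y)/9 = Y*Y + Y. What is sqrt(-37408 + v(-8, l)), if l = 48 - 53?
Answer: I*sqrt(28314116070)/870 ≈ 193.41*I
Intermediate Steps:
c(Y) = -9*Y - 9*Y**2 (c(Y) = -9*(Y*Y + Y) = -9*(Y**2 + Y) = -9*(Y + Y**2) = -9*Y - 9*Y**2)
l = -5
v(W, N) = -1/870 (v(W, N) = 1/(-60 - 9*9*(1 + 9)) = 1/(-60 - 9*9*10) = 1/(-60 - 810) = 1/(-870) = -1/870)
sqrt(-37408 + v(-8, l)) = sqrt(-37408 - 1/870) = sqrt(-32544961/870) = I*sqrt(28314116070)/870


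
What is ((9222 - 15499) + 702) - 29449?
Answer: -35024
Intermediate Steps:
((9222 - 15499) + 702) - 29449 = (-6277 + 702) - 29449 = -5575 - 29449 = -35024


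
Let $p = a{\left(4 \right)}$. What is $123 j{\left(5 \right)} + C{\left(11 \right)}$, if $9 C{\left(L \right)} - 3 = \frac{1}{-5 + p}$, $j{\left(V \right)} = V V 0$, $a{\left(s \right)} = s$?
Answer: $\frac{2}{9} \approx 0.22222$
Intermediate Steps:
$p = 4$
$j{\left(V \right)} = 0$ ($j{\left(V \right)} = V^{2} \cdot 0 = 0$)
$C{\left(L \right)} = \frac{2}{9}$ ($C{\left(L \right)} = \frac{1}{3} + \frac{1}{9 \left(-5 + 4\right)} = \frac{1}{3} + \frac{1}{9 \left(-1\right)} = \frac{1}{3} + \frac{1}{9} \left(-1\right) = \frac{1}{3} - \frac{1}{9} = \frac{2}{9}$)
$123 j{\left(5 \right)} + C{\left(11 \right)} = 123 \cdot 0 + \frac{2}{9} = 0 + \frac{2}{9} = \frac{2}{9}$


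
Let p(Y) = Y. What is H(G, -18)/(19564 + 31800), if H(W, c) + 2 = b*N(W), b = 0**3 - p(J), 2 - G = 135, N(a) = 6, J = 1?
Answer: -2/12841 ≈ -0.00015575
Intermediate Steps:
G = -133 (G = 2 - 1*135 = 2 - 135 = -133)
b = -1 (b = 0**3 - 1*1 = 0 - 1 = -1)
H(W, c) = -8 (H(W, c) = -2 - 1*6 = -2 - 6 = -8)
H(G, -18)/(19564 + 31800) = -8/(19564 + 31800) = -8/51364 = -8*1/51364 = -2/12841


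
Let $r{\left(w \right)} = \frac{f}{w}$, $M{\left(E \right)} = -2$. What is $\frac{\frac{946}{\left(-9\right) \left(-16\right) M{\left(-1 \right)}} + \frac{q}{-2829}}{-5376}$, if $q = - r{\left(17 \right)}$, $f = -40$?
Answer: $\frac{7584583}{12410302464} \approx 0.00061115$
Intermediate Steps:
$r{\left(w \right)} = - \frac{40}{w}$
$q = \frac{40}{17}$ ($q = - \frac{-40}{17} = \left(-1\right) \left(- \frac{40}{17}\right) = \frac{40}{17} \approx 2.3529$)
$\frac{\frac{946}{\left(-9\right) \left(-16\right) M{\left(-1 \right)}} + \frac{q}{-2829}}{-5376} = \frac{\frac{946}{\left(-9\right) \left(-16\right) \left(-2\right)} + \frac{40}{17 \left(-2829\right)}}{-5376} = \left(\frac{946}{144 \left(-2\right)} + \frac{40}{17} \left(- \frac{1}{2829}\right)\right) \left(- \frac{1}{5376}\right) = \left(\frac{946}{-288} - \frac{40}{48093}\right) \left(- \frac{1}{5376}\right) = \left(946 \left(- \frac{1}{288}\right) - \frac{40}{48093}\right) \left(- \frac{1}{5376}\right) = \left(- \frac{473}{144} - \frac{40}{48093}\right) \left(- \frac{1}{5376}\right) = \left(- \frac{7584583}{2308464}\right) \left(- \frac{1}{5376}\right) = \frac{7584583}{12410302464}$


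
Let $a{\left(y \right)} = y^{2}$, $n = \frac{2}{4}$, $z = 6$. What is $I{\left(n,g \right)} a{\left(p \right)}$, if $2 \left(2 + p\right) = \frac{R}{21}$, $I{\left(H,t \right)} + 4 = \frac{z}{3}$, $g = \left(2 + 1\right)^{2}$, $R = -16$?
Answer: $- \frac{5000}{441} \approx -11.338$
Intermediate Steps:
$g = 9$ ($g = 3^{2} = 9$)
$n = \frac{1}{2}$ ($n = 2 \cdot \frac{1}{4} = \frac{1}{2} \approx 0.5$)
$I{\left(H,t \right)} = -2$ ($I{\left(H,t \right)} = -4 + \frac{6}{3} = -4 + 6 \cdot \frac{1}{3} = -4 + 2 = -2$)
$p = - \frac{50}{21}$ ($p = -2 + \frac{\left(-16\right) \frac{1}{21}}{2} = -2 + \frac{1}{2} \left(- \frac{16}{21}\right) = -2 - \frac{8}{21} = - \frac{50}{21} \approx -2.381$)
$I{\left(n,g \right)} a{\left(p \right)} = - 2 \left(- \frac{50}{21}\right)^{2} = \left(-2\right) \frac{2500}{441} = - \frac{5000}{441}$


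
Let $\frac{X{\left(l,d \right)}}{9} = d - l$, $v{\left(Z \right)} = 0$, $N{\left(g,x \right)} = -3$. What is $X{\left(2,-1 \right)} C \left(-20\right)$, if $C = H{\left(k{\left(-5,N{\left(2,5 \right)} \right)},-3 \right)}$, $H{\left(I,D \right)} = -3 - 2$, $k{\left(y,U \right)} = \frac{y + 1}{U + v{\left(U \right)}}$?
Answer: $-2700$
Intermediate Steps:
$k{\left(y,U \right)} = \frac{1 + y}{U}$ ($k{\left(y,U \right)} = \frac{y + 1}{U + 0} = \frac{1 + y}{U}$)
$H{\left(I,D \right)} = -5$ ($H{\left(I,D \right)} = -3 - 2 = -5$)
$C = -5$
$X{\left(l,d \right)} = - 9 l + 9 d$ ($X{\left(l,d \right)} = 9 \left(d - l\right) = - 9 l + 9 d$)
$X{\left(2,-1 \right)} C \left(-20\right) = \left(\left(-9\right) 2 + 9 \left(-1\right)\right) \left(-5\right) \left(-20\right) = \left(-18 - 9\right) \left(-5\right) \left(-20\right) = \left(-27\right) \left(-5\right) \left(-20\right) = 135 \left(-20\right) = -2700$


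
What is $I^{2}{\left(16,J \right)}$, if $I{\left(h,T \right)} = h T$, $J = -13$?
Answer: $43264$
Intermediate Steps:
$I{\left(h,T \right)} = T h$
$I^{2}{\left(16,J \right)} = \left(\left(-13\right) 16\right)^{2} = \left(-208\right)^{2} = 43264$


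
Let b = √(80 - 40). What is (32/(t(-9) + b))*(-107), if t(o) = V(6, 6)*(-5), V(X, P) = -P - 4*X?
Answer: -25680/1123 + 1712*√10/5615 ≈ -21.903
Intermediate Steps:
b = 2*√10 (b = √40 = 2*√10 ≈ 6.3246)
t(o) = 150 (t(o) = (-1*6 - 4*6)*(-5) = (-6 - 24)*(-5) = -30*(-5) = 150)
(32/(t(-9) + b))*(-107) = (32/(150 + 2*√10))*(-107) = -3424/(150 + 2*√10)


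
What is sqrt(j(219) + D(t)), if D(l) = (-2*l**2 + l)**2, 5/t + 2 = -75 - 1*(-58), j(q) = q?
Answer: 22*sqrt(59011)/361 ≈ 14.804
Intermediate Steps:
t = -5/19 (t = 5/(-2 + (-75 - 1*(-58))) = 5/(-2 + (-75 + 58)) = 5/(-2 - 17) = 5/(-19) = 5*(-1/19) = -5/19 ≈ -0.26316)
D(l) = (l - 2*l**2)**2
sqrt(j(219) + D(t)) = sqrt(219 + (-5/19)**2*(-1 + 2*(-5/19))**2) = sqrt(219 + 25*(-1 - 10/19)**2/361) = sqrt(219 + 25*(-29/19)**2/361) = sqrt(219 + (25/361)*(841/361)) = sqrt(219 + 21025/130321) = sqrt(28561324/130321) = 22*sqrt(59011)/361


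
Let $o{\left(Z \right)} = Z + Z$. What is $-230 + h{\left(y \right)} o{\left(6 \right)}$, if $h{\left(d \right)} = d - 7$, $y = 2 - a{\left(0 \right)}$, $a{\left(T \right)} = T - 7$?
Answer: $-206$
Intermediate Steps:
$a{\left(T \right)} = -7 + T$ ($a{\left(T \right)} = T - 7 = -7 + T$)
$o{\left(Z \right)} = 2 Z$
$y = 9$ ($y = 2 - \left(-7 + 0\right) = 2 - -7 = 2 + 7 = 9$)
$h{\left(d \right)} = -7 + d$
$-230 + h{\left(y \right)} o{\left(6 \right)} = -230 + \left(-7 + 9\right) 2 \cdot 6 = -230 + 2 \cdot 12 = -230 + 24 = -206$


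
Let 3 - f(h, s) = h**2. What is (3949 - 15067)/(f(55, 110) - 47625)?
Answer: 11118/50647 ≈ 0.21952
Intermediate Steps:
f(h, s) = 3 - h**2
(3949 - 15067)/(f(55, 110) - 47625) = (3949 - 15067)/((3 - 1*55**2) - 47625) = -11118/((3 - 1*3025) - 47625) = -11118/((3 - 3025) - 47625) = -11118/(-3022 - 47625) = -11118/(-50647) = -11118*(-1/50647) = 11118/50647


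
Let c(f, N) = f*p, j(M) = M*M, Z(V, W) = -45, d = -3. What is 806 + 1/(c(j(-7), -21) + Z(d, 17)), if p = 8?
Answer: 279683/347 ≈ 806.00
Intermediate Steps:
j(M) = M²
c(f, N) = 8*f (c(f, N) = f*8 = 8*f)
806 + 1/(c(j(-7), -21) + Z(d, 17)) = 806 + 1/(8*(-7)² - 45) = 806 + 1/(8*49 - 45) = 806 + 1/(392 - 45) = 806 + 1/347 = 279683/347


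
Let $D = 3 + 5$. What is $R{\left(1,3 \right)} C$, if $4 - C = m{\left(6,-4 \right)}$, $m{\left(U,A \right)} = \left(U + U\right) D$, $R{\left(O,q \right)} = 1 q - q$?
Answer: $0$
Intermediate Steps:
$R{\left(O,q \right)} = 0$ ($R{\left(O,q \right)} = q - q = 0$)
$D = 8$
$m{\left(U,A \right)} = 16 U$ ($m{\left(U,A \right)} = \left(U + U\right) 8 = 2 U 8 = 16 U$)
$C = -92$ ($C = 4 - 16 \cdot 6 = 4 - 96 = -92$)
$R{\left(1,3 \right)} C = 0 \left(-92\right) = 0$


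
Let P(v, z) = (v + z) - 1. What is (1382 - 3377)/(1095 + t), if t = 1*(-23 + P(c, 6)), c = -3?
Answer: -665/358 ≈ -1.8575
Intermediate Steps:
P(v, z) = -1 + v + z
t = -21 (t = 1*(-23 + (-1 - 3 + 6)) = 1*(-23 + 2) = 1*(-21) = -21)
(1382 - 3377)/(1095 + t) = (1382 - 3377)/(1095 - 21) = -1995/1074 = -1995*1/1074 = -665/358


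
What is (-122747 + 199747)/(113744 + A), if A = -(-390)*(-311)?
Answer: -500/49 ≈ -10.204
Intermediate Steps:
A = -121290 (A = -10*12129 = -121290)
(-122747 + 199747)/(113744 + A) = (-122747 + 199747)/(113744 - 121290) = 77000/(-7546) = 77000*(-1/7546) = -500/49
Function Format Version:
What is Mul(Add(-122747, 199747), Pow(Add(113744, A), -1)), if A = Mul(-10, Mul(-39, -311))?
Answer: Rational(-500, 49) ≈ -10.204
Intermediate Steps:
A = -121290 (A = Mul(-10, 12129) = -121290)
Mul(Add(-122747, 199747), Pow(Add(113744, A), -1)) = Mul(Add(-122747, 199747), Pow(Add(113744, -121290), -1)) = Mul(77000, Pow(-7546, -1)) = Mul(77000, Rational(-1, 7546)) = Rational(-500, 49)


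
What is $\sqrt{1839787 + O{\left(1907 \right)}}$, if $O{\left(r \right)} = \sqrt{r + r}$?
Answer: $\sqrt{1839787 + \sqrt{3814}} \approx 1356.4$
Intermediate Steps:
$O{\left(r \right)} = \sqrt{2} \sqrt{r}$ ($O{\left(r \right)} = \sqrt{2 r} = \sqrt{2} \sqrt{r}$)
$\sqrt{1839787 + O{\left(1907 \right)}} = \sqrt{1839787 + \sqrt{2} \sqrt{1907}} = \sqrt{1839787 + \sqrt{3814}}$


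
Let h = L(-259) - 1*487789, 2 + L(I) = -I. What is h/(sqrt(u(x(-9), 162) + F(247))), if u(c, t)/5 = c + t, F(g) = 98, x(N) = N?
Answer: -487532*sqrt(863)/863 ≈ -16596.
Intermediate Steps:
u(c, t) = 5*c + 5*t (u(c, t) = 5*(c + t) = 5*c + 5*t)
L(I) = -2 - I
h = -487532 (h = (-2 - 1*(-259)) - 1*487789 = (-2 + 259) - 487789 = 257 - 487789 = -487532)
h/(sqrt(u(x(-9), 162) + F(247))) = -487532/sqrt((5*(-9) + 5*162) + 98) = -487532/sqrt((-45 + 810) + 98) = -487532/sqrt(765 + 98) = -487532*sqrt(863)/863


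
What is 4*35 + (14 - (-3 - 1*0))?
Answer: 157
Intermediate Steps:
4*35 + (14 - (-3 - 1*0)) = 140 + (14 - (-3 + 0)) = 140 + (14 - 1*(-3)) = 140 + (14 + 3) = 140 + 17 = 157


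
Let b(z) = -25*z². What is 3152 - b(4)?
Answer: 3552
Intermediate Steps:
3152 - b(4) = 3152 - (-25)*4² = 3152 - (-25)*16 = 3152 - 1*(-400) = 3152 + 400 = 3552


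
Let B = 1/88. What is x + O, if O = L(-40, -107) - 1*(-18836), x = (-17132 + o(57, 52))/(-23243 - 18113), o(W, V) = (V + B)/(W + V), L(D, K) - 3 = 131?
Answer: 153577796143/8095648 ≈ 18970.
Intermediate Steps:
L(D, K) = 134 (L(D, K) = 3 + 131 = 134)
B = 1/88 ≈ 0.011364
o(W, V) = (1/88 + V)/(V + W) (o(W, V) = (V + 1/88)/(W + V) = (1/88 + V)/(V + W))
x = 3353583/8095648 (x = (-17132 + (1/88 + 52)/(52 + 57))/(-23243 - 18113) = (-17132 + (4577/88)/109)/(-41356) = (-17132 + (1/109)*(4577/88))*(-1/41356) = (-17132 + 4577/9592)*(-1/41356) = -164325567/9592*(-1/41356) = 3353583/8095648 ≈ 0.41425)
O = 18970 (O = 134 - 1*(-18836) = 134 + 18836 = 18970)
x + O = 3353583/8095648 + 18970 = 153577796143/8095648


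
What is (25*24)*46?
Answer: 27600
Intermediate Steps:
(25*24)*46 = 600*46 = 27600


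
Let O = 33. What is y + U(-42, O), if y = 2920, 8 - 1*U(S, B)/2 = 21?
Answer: 2894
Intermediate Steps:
U(S, B) = -26 (U(S, B) = 16 - 2*21 = 16 - 42 = -26)
y + U(-42, O) = 2920 - 26 = 2894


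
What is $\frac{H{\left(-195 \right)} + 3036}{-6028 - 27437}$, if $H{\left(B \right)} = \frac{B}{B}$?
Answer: $- \frac{3037}{33465} \approx -0.090752$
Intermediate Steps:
$H{\left(B \right)} = 1$
$\frac{H{\left(-195 \right)} + 3036}{-6028 - 27437} = \frac{1 + 3036}{-6028 - 27437} = \frac{3037}{-33465} = 3037 \left(- \frac{1}{33465}\right) = - \frac{3037}{33465}$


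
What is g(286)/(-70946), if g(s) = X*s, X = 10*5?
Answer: -7150/35473 ≈ -0.20156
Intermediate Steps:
X = 50
g(s) = 50*s
g(286)/(-70946) = (50*286)/(-70946) = 14300*(-1/70946) = -7150/35473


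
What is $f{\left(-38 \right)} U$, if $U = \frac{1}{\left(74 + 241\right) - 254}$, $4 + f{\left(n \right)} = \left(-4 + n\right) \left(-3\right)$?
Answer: $2$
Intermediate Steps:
$f{\left(n \right)} = 8 - 3 n$ ($f{\left(n \right)} = -4 + \left(-4 + n\right) \left(-3\right) = -4 - \left(-12 + 3 n\right) = 8 - 3 n$)
$U = \frac{1}{61}$ ($U = \frac{1}{315 - 254} = \frac{1}{61} \approx 0.016393$)
$f{\left(-38 \right)} U = \left(8 - -114\right) \frac{1}{61} = \left(8 + 114\right) \frac{1}{61} = 122 \cdot \frac{1}{61} = 2$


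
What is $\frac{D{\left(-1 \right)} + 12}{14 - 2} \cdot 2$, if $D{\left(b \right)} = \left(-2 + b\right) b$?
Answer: $\frac{5}{2} \approx 2.5$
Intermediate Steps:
$D{\left(b \right)} = b \left(-2 + b\right)$
$\frac{D{\left(-1 \right)} + 12}{14 - 2} \cdot 2 = \frac{- (-2 - 1) + 12}{14 - 2} \cdot 2 = \frac{\left(-1\right) \left(-3\right) + 12}{12} \cdot 2 = \left(3 + 12\right) \frac{1}{12} \cdot 2 = 15 \cdot \frac{1}{12} \cdot 2 = \frac{5}{4} \cdot 2 = \frac{5}{2}$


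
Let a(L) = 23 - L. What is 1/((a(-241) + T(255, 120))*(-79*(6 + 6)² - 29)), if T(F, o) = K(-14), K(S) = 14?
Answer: -1/3170590 ≈ -3.1540e-7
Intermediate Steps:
T(F, o) = 14
1/((a(-241) + T(255, 120))*(-79*(6 + 6)² - 29)) = 1/(((23 - 1*(-241)) + 14)*(-79*(6 + 6)² - 29)) = 1/(((23 + 241) + 14)*(-79*12² - 29)) = 1/((264 + 14)*(-79*144 - 29)) = 1/(278*(-11376 - 29)) = (1/278)/(-11405) = (1/278)*(-1/11405) = -1/3170590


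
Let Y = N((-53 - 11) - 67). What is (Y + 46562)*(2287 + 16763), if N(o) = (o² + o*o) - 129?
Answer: 1538382750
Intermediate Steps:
N(o) = -129 + 2*o² (N(o) = (o² + o²) - 129 = 2*o² - 129 = -129 + 2*o²)
Y = 34193 (Y = -129 + 2*((-53 - 11) - 67)² = -129 + 2*(-64 - 67)² = -129 + 2*(-131)² = -129 + 2*17161 = -129 + 34322 = 34193)
(Y + 46562)*(2287 + 16763) = (34193 + 46562)*(2287 + 16763) = 80755*19050 = 1538382750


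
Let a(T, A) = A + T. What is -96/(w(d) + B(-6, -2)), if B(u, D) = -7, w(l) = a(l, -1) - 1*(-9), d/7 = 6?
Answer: -96/43 ≈ -2.2326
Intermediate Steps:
d = 42 (d = 7*6 = 42)
w(l) = 8 + l (w(l) = (-1 + l) - 1*(-9) = (-1 + l) + 9 = 8 + l)
-96/(w(d) + B(-6, -2)) = -96/((8 + 42) - 7) = -96/(50 - 7) = -96/43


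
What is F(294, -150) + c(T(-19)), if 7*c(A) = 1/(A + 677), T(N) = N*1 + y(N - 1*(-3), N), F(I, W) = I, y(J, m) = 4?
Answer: 1362397/4634 ≈ 294.00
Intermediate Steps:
T(N) = 4 + N (T(N) = N*1 + 4 = N + 4 = 4 + N)
c(A) = 1/(7*(677 + A)) (c(A) = 1/(7*(A + 677)) = 1/(7*(677 + A)))
F(294, -150) + c(T(-19)) = 294 + 1/(7*(677 + (4 - 19))) = 294 + 1/(7*(677 - 15)) = 294 + (1/7)/662 = 294 + (1/7)*(1/662) = 294 + 1/4634 = 1362397/4634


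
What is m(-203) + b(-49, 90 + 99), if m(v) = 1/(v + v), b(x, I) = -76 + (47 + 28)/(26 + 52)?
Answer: -198033/2639 ≈ -75.041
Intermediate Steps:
b(x, I) = -1951/26 (b(x, I) = -76 + 75/78 = -76 + 75*(1/78) = -76 + 25/26 = -1951/26)
m(v) = 1/(2*v)
m(-203) + b(-49, 90 + 99) = (½)/(-203) - 1951/26 = (½)*(-1/203) - 1951/26 = -1/406 - 1951/26 = -198033/2639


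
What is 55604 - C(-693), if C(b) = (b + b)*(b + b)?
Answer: -1865392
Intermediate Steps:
C(b) = 4*b² (C(b) = (2*b)*(2*b) = 4*b²)
55604 - C(-693) = 55604 - 4*(-693)² = 55604 - 4*480249 = 55604 - 1*1920996 = 55604 - 1920996 = -1865392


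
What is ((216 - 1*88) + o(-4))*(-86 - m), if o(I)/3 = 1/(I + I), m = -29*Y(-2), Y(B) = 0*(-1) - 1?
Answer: -117415/8 ≈ -14677.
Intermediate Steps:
Y(B) = -1 (Y(B) = 0 - 1 = -1)
m = 29 (m = -29*(-1) = 29)
o(I) = 3/(2*I) (o(I) = 3/(I + I) = 3/((2*I)) = 3*(1/(2*I)) = 3/(2*I))
((216 - 1*88) + o(-4))*(-86 - m) = ((216 - 1*88) + (3/2)/(-4))*(-86 - 1*29) = ((216 - 88) + (3/2)*(-¼))*(-86 - 29) = (128 - 3/8)*(-115) = (1021/8)*(-115) = -117415/8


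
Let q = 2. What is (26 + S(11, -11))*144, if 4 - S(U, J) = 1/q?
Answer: 4248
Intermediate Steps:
S(U, J) = 7/2 (S(U, J) = 4 - 1/2 = 7/2)
(26 + S(11, -11))*144 = (26 + 7/2)*144 = (59/2)*144 = 4248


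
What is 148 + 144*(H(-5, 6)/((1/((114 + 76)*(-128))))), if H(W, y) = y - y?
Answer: 148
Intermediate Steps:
H(W, y) = 0
148 + 144*(H(-5, 6)/((1/((114 + 76)*(-128))))) = 148 + 144*(0/((1/((114 + 76)*(-128))))) = 148 + 144*(0/((-1/128/190))) = 148 + 144*(0/(((1/190)*(-1/128)))) = 148 + 144*(0/(-1/24320)) = 148 + 144*(0*(-24320)) = 148 + 144*0 = 148 + 0 = 148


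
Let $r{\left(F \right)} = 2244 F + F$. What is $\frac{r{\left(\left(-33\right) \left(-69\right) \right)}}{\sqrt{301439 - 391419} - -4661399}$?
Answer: $\frac{23828442399135}{21728640727181} - \frac{10223730 i \sqrt{22495}}{21728640727181} \approx 1.0966 - 7.057 \cdot 10^{-5} i$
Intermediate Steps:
$r{\left(F \right)} = 2245 F$
$\frac{r{\left(\left(-33\right) \left(-69\right) \right)}}{\sqrt{301439 - 391419} - -4661399} = \frac{2245 \left(\left(-33\right) \left(-69\right)\right)}{\sqrt{301439 - 391419} - -4661399} = \frac{2245 \cdot 2277}{\sqrt{-89980} + 4661399} = \frac{5111865}{2 i \sqrt{22495} + 4661399} = \frac{5111865}{4661399 + 2 i \sqrt{22495}}$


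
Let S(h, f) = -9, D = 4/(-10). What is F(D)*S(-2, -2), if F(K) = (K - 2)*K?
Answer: -216/25 ≈ -8.6400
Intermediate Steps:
D = -⅖ (D = 4*(-⅒) = -⅖ ≈ -0.40000)
F(K) = K*(-2 + K) (F(K) = (-2 + K)*K = K*(-2 + K))
F(D)*S(-2, -2) = -2*(-2 - ⅖)/5*(-9) = -⅖*(-12/5)*(-9) = (24/25)*(-9) = -216/25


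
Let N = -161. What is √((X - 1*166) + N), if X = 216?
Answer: I*√111 ≈ 10.536*I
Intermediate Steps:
√((X - 1*166) + N) = √((216 - 1*166) - 161) = √((216 - 166) - 161) = √(50 - 161) = √(-111) = I*√111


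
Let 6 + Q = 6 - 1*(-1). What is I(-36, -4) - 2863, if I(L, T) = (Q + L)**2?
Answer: -1638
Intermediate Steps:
Q = 1 (Q = -6 + (6 - 1*(-1)) = -6 + (6 + 1) = -6 + 7 = 1)
I(L, T) = (1 + L)**2
I(-36, -4) - 2863 = (1 - 36)**2 - 2863 = (-35)**2 - 2863 = 1225 - 2863 = -1638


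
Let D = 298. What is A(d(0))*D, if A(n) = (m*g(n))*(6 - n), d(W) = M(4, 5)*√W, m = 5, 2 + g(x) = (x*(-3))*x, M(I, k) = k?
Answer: -17880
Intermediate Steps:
g(x) = -2 - 3*x² (g(x) = -2 + (x*(-3))*x = -2 + (-3*x)*x = -2 - 3*x²)
d(W) = 5*√W
A(n) = (-10 - 15*n²)*(6 - n) (A(n) = (5*(-2 - 3*n²))*(6 - n) = (-10 - 15*n²)*(6 - n))
A(d(0))*D = (5*(-6 + 5*√0)*(2 + 3*(5*√0)²))*298 = (5*(-6 + 5*0)*(2 + 3*(5*0)²))*298 = (5*(-6 + 0)*(2 + 3*0²))*298 = (5*(-6)*(2 + 3*0))*298 = (5*(-6)*(2 + 0))*298 = (5*(-6)*2)*298 = -60*298 = -17880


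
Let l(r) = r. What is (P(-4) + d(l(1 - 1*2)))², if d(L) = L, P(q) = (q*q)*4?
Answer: 3969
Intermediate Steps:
P(q) = 4*q² (P(q) = q²*4 = 4*q²)
(P(-4) + d(l(1 - 1*2)))² = (4*(-4)² + (1 - 1*2))² = (4*16 + (1 - 2))² = (64 - 1)² = 63² = 3969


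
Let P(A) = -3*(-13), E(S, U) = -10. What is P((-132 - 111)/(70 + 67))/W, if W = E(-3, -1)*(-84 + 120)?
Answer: -13/120 ≈ -0.10833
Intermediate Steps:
P(A) = 39
W = -360 (W = -10*(-84 + 120) = -10*36 = -360)
P((-132 - 111)/(70 + 67))/W = 39/(-360) = 39*(-1/360) = -13/120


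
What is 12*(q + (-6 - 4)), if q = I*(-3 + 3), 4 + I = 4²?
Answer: -120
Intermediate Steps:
I = 12 (I = -4 + 4² = -4 + 16 = 12)
q = 0 (q = 12*(-3 + 3) = 12*0 = 0)
12*(q + (-6 - 4)) = 12*(0 + (-6 - 4)) = 12*(0 - 10) = 12*(-10) = -120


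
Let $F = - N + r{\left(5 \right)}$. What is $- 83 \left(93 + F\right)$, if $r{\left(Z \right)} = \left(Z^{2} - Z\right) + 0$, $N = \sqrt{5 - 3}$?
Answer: $-9379 + 83 \sqrt{2} \approx -9261.6$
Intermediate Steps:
$N = \sqrt{2} \approx 1.4142$
$r{\left(Z \right)} = Z^{2} - Z$
$F = 20 - \sqrt{2}$ ($F = - \sqrt{2} + 5 \left(-1 + 5\right) = - \sqrt{2} + 5 \cdot 4 = - \sqrt{2} + 20 = 20 - \sqrt{2} \approx 18.586$)
$- 83 \left(93 + F\right) = - 83 \left(93 + \left(20 - \sqrt{2}\right)\right) = - 83 \left(113 - \sqrt{2}\right) = -9379 + 83 \sqrt{2}$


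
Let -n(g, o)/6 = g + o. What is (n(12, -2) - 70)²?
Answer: 16900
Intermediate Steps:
n(g, o) = -6*g - 6*o (n(g, o) = -6*(g + o) = -6*g - 6*o)
(n(12, -2) - 70)² = ((-6*12 - 6*(-2)) - 70)² = ((-72 + 12) - 70)² = (-60 - 70)² = (-130)² = 16900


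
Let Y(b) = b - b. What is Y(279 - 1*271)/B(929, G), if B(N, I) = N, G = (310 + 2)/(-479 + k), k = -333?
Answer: 0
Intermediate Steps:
G = -78/203 (G = (310 + 2)/(-479 - 333) = 312/(-812) = 312*(-1/812) = -78/203 ≈ -0.38424)
Y(b) = 0
Y(279 - 1*271)/B(929, G) = 0/929 = 0*(1/929) = 0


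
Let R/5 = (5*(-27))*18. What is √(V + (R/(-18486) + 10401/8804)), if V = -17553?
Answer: 3*I*√39856973048941191/4520854 ≈ 132.48*I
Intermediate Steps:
R = -12150 (R = 5*((5*(-27))*18) = 5*(-135*18) = 5*(-2430) = -12150)
√(V + (R/(-18486) + 10401/8804)) = √(-17553 + (-12150/(-18486) + 10401/8804)) = √(-17553 + (-12150*(-1/18486) + 10401*(1/8804))) = √(-17553 + (675/1027 + 10401/8804)) = √(-17553 + 16624527/9041708) = √(-158692475997/9041708) = 3*I*√39856973048941191/4520854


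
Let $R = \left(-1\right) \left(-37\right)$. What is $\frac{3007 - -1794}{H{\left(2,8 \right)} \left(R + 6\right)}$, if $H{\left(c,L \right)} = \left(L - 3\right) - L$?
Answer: $- \frac{4801}{129} \approx -37.217$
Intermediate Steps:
$H{\left(c,L \right)} = -3$ ($H{\left(c,L \right)} = \left(L - 3\right) - L = \left(-3 + L\right) - L = -3$)
$R = 37$
$\frac{3007 - -1794}{H{\left(2,8 \right)} \left(R + 6\right)} = \frac{3007 - -1794}{\left(-3\right) \left(37 + 6\right)} = \frac{3007 + 1794}{\left(-3\right) 43} = \frac{4801}{-129} = 4801 \left(- \frac{1}{129}\right) = - \frac{4801}{129}$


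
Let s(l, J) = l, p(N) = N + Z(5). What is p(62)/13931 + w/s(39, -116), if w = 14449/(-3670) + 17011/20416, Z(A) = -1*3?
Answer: -511232124119/6784726886080 ≈ -0.075350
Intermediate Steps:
Z(A) = -3
p(N) = -3 + N (p(N) = N - 3 = -3 + N)
w = -116280207/37463360 (w = 14449*(-1/3670) + 17011*(1/20416) = -14449/3670 + 17011/20416 = -116280207/37463360 ≈ -3.1038)
p(62)/13931 + w/s(39, -116) = (-3 + 62)/13931 - 116280207/37463360/39 = 59*(1/13931) - 116280207/37463360*1/39 = 59/13931 - 38760069/487023680 = -511232124119/6784726886080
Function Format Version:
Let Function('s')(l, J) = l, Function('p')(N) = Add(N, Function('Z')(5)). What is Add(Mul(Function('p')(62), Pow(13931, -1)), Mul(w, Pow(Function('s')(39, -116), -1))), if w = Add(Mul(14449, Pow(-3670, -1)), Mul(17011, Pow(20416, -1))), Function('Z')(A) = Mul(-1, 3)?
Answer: Rational(-511232124119, 6784726886080) ≈ -0.075350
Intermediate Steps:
Function('Z')(A) = -3
Function('p')(N) = Add(-3, N) (Function('p')(N) = Add(N, -3) = Add(-3, N))
w = Rational(-116280207, 37463360) (w = Add(Mul(14449, Rational(-1, 3670)), Mul(17011, Rational(1, 20416))) = Add(Rational(-14449, 3670), Rational(17011, 20416)) = Rational(-116280207, 37463360) ≈ -3.1038)
Add(Mul(Function('p')(62), Pow(13931, -1)), Mul(w, Pow(Function('s')(39, -116), -1))) = Add(Mul(Add(-3, 62), Pow(13931, -1)), Mul(Rational(-116280207, 37463360), Pow(39, -1))) = Add(Mul(59, Rational(1, 13931)), Mul(Rational(-116280207, 37463360), Rational(1, 39))) = Add(Rational(59, 13931), Rational(-38760069, 487023680)) = Rational(-511232124119, 6784726886080)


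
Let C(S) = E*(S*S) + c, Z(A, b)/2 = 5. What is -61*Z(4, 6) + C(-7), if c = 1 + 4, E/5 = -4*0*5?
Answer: -605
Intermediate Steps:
Z(A, b) = 10 (Z(A, b) = 2*5 = 10)
E = 0 (E = 5*(-4*0*5) = 5*(0*5) = 5*0 = 0)
c = 5
C(S) = 5 (C(S) = 0*(S*S) + 5 = 0*S**2 + 5 = 0 + 5 = 5)
-61*Z(4, 6) + C(-7) = -61*10 + 5 = -610 + 5 = -605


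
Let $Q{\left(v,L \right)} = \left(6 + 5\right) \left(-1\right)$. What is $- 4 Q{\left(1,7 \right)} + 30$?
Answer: $74$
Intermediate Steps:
$Q{\left(v,L \right)} = -11$ ($Q{\left(v,L \right)} = 11 \left(-1\right) = -11$)
$- 4 Q{\left(1,7 \right)} + 30 = \left(-4\right) \left(-11\right) + 30 = 44 + 30 = 74$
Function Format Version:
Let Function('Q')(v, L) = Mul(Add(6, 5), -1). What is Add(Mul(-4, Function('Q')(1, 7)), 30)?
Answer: 74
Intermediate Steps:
Function('Q')(v, L) = -11 (Function('Q')(v, L) = Mul(11, -1) = -11)
Add(Mul(-4, Function('Q')(1, 7)), 30) = Add(Mul(-4, -11), 30) = Add(44, 30) = 74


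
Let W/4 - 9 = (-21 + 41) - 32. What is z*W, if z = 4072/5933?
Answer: -48864/5933 ≈ -8.2360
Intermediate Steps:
W = -12 (W = 36 + 4*((-21 + 41) - 32) = 36 + 4*(20 - 32) = 36 + 4*(-12) = 36 - 48 = -12)
z = 4072/5933 (z = 4072*(1/5933) = 4072/5933 ≈ 0.68633)
z*W = (4072/5933)*(-12) = -48864/5933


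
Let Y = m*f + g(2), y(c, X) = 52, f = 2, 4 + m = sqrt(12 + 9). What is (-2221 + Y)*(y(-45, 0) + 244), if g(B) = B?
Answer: -659192 + 592*sqrt(21) ≈ -6.5648e+5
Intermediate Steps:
m = -4 + sqrt(21) (m = -4 + sqrt(12 + 9) = -4 + sqrt(21) ≈ 0.58258)
Y = -6 + 2*sqrt(21) (Y = (-4 + sqrt(21))*2 + 2 = (-8 + 2*sqrt(21)) + 2 = -6 + 2*sqrt(21) ≈ 3.1651)
(-2221 + Y)*(y(-45, 0) + 244) = (-2221 + (-6 + 2*sqrt(21)))*(52 + 244) = (-2227 + 2*sqrt(21))*296 = -659192 + 592*sqrt(21)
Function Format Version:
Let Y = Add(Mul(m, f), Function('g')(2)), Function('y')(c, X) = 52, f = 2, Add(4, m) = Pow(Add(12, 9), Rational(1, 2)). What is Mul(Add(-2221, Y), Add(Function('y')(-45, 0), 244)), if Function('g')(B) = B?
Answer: Add(-659192, Mul(592, Pow(21, Rational(1, 2)))) ≈ -6.5648e+5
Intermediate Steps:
m = Add(-4, Pow(21, Rational(1, 2))) (m = Add(-4, Pow(Add(12, 9), Rational(1, 2))) = Add(-4, Pow(21, Rational(1, 2))) ≈ 0.58258)
Y = Add(-6, Mul(2, Pow(21, Rational(1, 2)))) (Y = Add(Mul(Add(-4, Pow(21, Rational(1, 2))), 2), 2) = Add(Add(-8, Mul(2, Pow(21, Rational(1, 2)))), 2) = Add(-6, Mul(2, Pow(21, Rational(1, 2)))) ≈ 3.1651)
Mul(Add(-2221, Y), Add(Function('y')(-45, 0), 244)) = Mul(Add(-2221, Add(-6, Mul(2, Pow(21, Rational(1, 2))))), Add(52, 244)) = Mul(Add(-2227, Mul(2, Pow(21, Rational(1, 2)))), 296) = Add(-659192, Mul(592, Pow(21, Rational(1, 2))))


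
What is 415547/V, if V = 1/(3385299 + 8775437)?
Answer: 5053357362592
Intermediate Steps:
V = 1/12160736 ≈ 8.2232e-8
415547/V = 415547/(1/12160736) = 415547*12160736 = 5053357362592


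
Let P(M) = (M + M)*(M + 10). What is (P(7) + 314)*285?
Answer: 157320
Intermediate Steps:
P(M) = 2*M*(10 + M) (P(M) = (2*M)*(10 + M) = 2*M*(10 + M))
(P(7) + 314)*285 = (2*7*(10 + 7) + 314)*285 = (2*7*17 + 314)*285 = (238 + 314)*285 = 552*285 = 157320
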